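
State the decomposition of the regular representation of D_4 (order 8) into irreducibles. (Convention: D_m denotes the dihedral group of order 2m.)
Each irreducible V_i of dimension d_i appears with multiplicity d_i, i.e. rho_reg = (direct sum over all irreducibles V_i) d_i V_i. The irreducible dimensions for D_4 are 1, 1, 1, 1, 2: 4 irreducibles of dimension 1, each with multiplicity 1; 1 irreducible of dimension 2, with multiplicity 2. Total dimension 4*1*1 + 1*2*2 = 8 = |G|.

General theorem: in the regular representation of a finite group G, each irreducible appears with multiplicity equal to its dimension. Check: dim(rho_reg) = sum d_i^2 = 1 + 1 + 1 + 1 + 4 = 8 = |G|.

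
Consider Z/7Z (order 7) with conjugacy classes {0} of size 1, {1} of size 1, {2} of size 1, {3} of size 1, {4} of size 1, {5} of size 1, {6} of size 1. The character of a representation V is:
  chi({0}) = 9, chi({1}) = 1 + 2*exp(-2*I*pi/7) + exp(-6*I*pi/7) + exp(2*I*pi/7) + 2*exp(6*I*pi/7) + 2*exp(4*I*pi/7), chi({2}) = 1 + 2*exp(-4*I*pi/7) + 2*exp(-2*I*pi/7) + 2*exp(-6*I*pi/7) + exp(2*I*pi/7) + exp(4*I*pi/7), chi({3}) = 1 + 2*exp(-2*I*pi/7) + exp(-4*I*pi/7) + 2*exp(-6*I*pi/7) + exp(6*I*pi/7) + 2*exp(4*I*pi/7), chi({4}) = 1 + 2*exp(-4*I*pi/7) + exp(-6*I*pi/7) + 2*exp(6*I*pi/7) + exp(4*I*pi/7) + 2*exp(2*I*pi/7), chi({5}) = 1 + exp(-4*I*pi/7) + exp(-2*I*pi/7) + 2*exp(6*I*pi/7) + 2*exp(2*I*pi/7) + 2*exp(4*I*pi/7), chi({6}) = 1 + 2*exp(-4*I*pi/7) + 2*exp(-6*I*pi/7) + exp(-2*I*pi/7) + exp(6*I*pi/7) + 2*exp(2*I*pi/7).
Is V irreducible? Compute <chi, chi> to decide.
Not irreducible (reducible): <chi, chi> = 15 > 1.

Working: <chi, chi> = (1/|G|) sum_C |C| * |chi(C)|^2 = (1/7)[1*|9|^2 + 1*|1 + 2*exp(-2*I*pi/7) + exp(-6*I*pi/7) + exp(2*I*pi/7) + 2*exp(6*I*pi/7) + 2*exp(4*I*pi/7)|^2 + 1*|1 + 2*exp(-4*I*pi/7) + 2*exp(-2*I*pi/7) + 2*exp(-6*I*pi/7) + exp(2*I*pi/7) + exp(4*I*pi/7)|^2 + 1*|1 + 2*exp(-2*I*pi/7) + exp(-4*I*pi/7) + 2*exp(-6*I*pi/7) + exp(6*I*pi/7) + 2*exp(4*I*pi/7)|^2 + 1*|1 + 2*exp(-4*I*pi/7) + exp(-6*I*pi/7) + 2*exp(6*I*pi/7) + exp(4*I*pi/7) + 2*exp(2*I*pi/7)|^2 + 1*|1 + exp(-4*I*pi/7) + exp(-2*I*pi/7) + 2*exp(6*I*pi/7) + 2*exp(2*I*pi/7) + 2*exp(4*I*pi/7)|^2 + 1*|1 + 2*exp(-4*I*pi/7) + 2*exp(-6*I*pi/7) + exp(-2*I*pi/7) + exp(6*I*pi/7) + 2*exp(2*I*pi/7)|^2]
  = (1/7)[(81) + (15 + 10*exp(-4*I*pi/7) + 11*exp(-2*I*pi/7) + 12*exp(-6*I*pi/7) + 12*exp(6*I*pi/7) + 11*exp(2*I*pi/7) + 10*exp(4*I*pi/7)) + (15 + 11*exp(-4*I*pi/7) + 12*exp(-2*I*pi/7) + 10*exp(-6*I*pi/7) + 10*exp(6*I*pi/7) + 12*exp(2*I*pi/7) + 11*exp(4*I*pi/7)) + (15 + 12*exp(-4*I*pi/7) + 10*exp(-2*I*pi/7) + 11*exp(-6*I*pi/7) + 11*exp(6*I*pi/7) + 10*exp(2*I*pi/7) + 12*exp(4*I*pi/7)) + (15 + 12*exp(-4*I*pi/7) + 10*exp(-2*I*pi/7) + 11*exp(-6*I*pi/7) + 11*exp(6*I*pi/7) + 10*exp(2*I*pi/7) + 12*exp(4*I*pi/7)) + (15 + 11*exp(-4*I*pi/7) + 12*exp(-2*I*pi/7) + 10*exp(-6*I*pi/7) + 10*exp(6*I*pi/7) + 12*exp(2*I*pi/7) + 11*exp(4*I*pi/7)) + (15 + 10*exp(-4*I*pi/7) + 11*exp(-2*I*pi/7) + 12*exp(-6*I*pi/7) + 12*exp(6*I*pi/7) + 11*exp(2*I*pi/7) + 10*exp(4*I*pi/7))] = 105/7 = 15.
(Exp terms are combined using exp(i*s)*conj(exp(i*t)) = exp(i*(s-t)), and sums of them are collapsed using the identity that for every m > 1 the m distinct m-th roots of unity sum to 0, e.g. 1 + exp(2*I*pi/3) + exp(-2*I*pi/3) = 0.)
A character is irreducible iff <chi, chi> = 1, so this representation is reducible.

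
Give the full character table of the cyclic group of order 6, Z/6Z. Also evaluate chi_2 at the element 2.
Character table of Z/6Z (irreps indexed chi_0,...,chi_5 with chi_k(m) = zeta_6^(k*m), zeta_6 = exp(2*pi*i/6)):
  irrep \ class  {0} (size 1)  {1} (size 1)    {2} (size 1)    {3} (size 1)  {4} (size 1)    {5} (size 1)  
  chi_0          1             1               1               1             1               1             
  chi_1          1             exp(I*pi/3)     exp(2*I*pi/3)   -1            exp(-2*I*pi/3)  exp(-I*pi/3)  
  chi_2          1             exp(2*I*pi/3)   exp(-2*I*pi/3)  1             exp(2*I*pi/3)   exp(-2*I*pi/3)
  chi_3          1             -1              1               -1            1               -1            
  chi_4          1             exp(-2*I*pi/3)  exp(2*I*pi/3)   1             exp(-2*I*pi/3)  exp(2*I*pi/3) 
  chi_5          1             exp(-I*pi/3)    exp(-2*I*pi/3)  -1            exp(2*I*pi/3)   exp(I*pi/3)   

Spot check: chi_2(2) = zeta_6^(2*2) = zeta_6^4 = exp(-2*I*pi/3).

Z/6Z is abelian, so all 6 irreducible complex representations are 1-dimensional. They are given by chi_k(m) = zeta_6^(k*m) for k = 0,...,5. Row orthogonality: sum_m chi_k(m) conj(chi_l(m)) = 6 * [k = l].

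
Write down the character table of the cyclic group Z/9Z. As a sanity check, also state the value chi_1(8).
Character table of Z/9Z (irreps indexed chi_0,...,chi_8 with chi_k(m) = zeta_9^(k*m), zeta_9 = exp(2*pi*i/9)):
  irrep \ class  {0} (size 1)  {1} (size 1)    {2} (size 1)    {3} (size 1)    {4} (size 1)    {5} (size 1)    {6} (size 1)    {7} (size 1)    {8} (size 1)  
  chi_0          1             1               1               1               1               1               1               1               1             
  chi_1          1             exp(2*I*pi/9)   exp(4*I*pi/9)   exp(2*I*pi/3)   exp(8*I*pi/9)   exp(-8*I*pi/9)  exp(-2*I*pi/3)  exp(-4*I*pi/9)  exp(-2*I*pi/9)
  chi_2          1             exp(4*I*pi/9)   exp(8*I*pi/9)   exp(-2*I*pi/3)  exp(-2*I*pi/9)  exp(2*I*pi/9)   exp(2*I*pi/3)   exp(-8*I*pi/9)  exp(-4*I*pi/9)
  chi_3          1             exp(2*I*pi/3)   exp(-2*I*pi/3)  1               exp(2*I*pi/3)   exp(-2*I*pi/3)  1               exp(2*I*pi/3)   exp(-2*I*pi/3)
  chi_4          1             exp(8*I*pi/9)   exp(-2*I*pi/9)  exp(2*I*pi/3)   exp(-4*I*pi/9)  exp(4*I*pi/9)   exp(-2*I*pi/3)  exp(2*I*pi/9)   exp(-8*I*pi/9)
  chi_5          1             exp(-8*I*pi/9)  exp(2*I*pi/9)   exp(-2*I*pi/3)  exp(4*I*pi/9)   exp(-4*I*pi/9)  exp(2*I*pi/3)   exp(-2*I*pi/9)  exp(8*I*pi/9) 
  chi_6          1             exp(-2*I*pi/3)  exp(2*I*pi/3)   1               exp(-2*I*pi/3)  exp(2*I*pi/3)   1               exp(-2*I*pi/3)  exp(2*I*pi/3) 
  chi_7          1             exp(-4*I*pi/9)  exp(-8*I*pi/9)  exp(2*I*pi/3)   exp(2*I*pi/9)   exp(-2*I*pi/9)  exp(-2*I*pi/3)  exp(8*I*pi/9)   exp(4*I*pi/9) 
  chi_8          1             exp(-2*I*pi/9)  exp(-4*I*pi/9)  exp(-2*I*pi/3)  exp(-8*I*pi/9)  exp(8*I*pi/9)   exp(2*I*pi/3)   exp(4*I*pi/9)   exp(2*I*pi/9) 

Spot check: chi_1(8) = zeta_9^(1*8) = zeta_9^8 = exp(-2*I*pi/9).

Reasoning: Z/9Z is abelian, so all 9 irreducible complex representations are 1-dimensional. They are given by chi_k(m) = zeta_9^(k*m) for k = 0,...,8. Row orthogonality: sum_m chi_k(m) conj(chi_l(m)) = 9 * [k = l].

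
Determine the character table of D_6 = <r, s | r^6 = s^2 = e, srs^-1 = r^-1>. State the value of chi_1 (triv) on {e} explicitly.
Conjugacy classes: {e} of size 1, {r^3} of size 1, {r^1, r^5} of size 2, {r^2, r^4} of size 2, {s, sr^2, ...} of size 3, {sr, sr^3, ...} of size 3.
Character table:
  irrep \ class              {e} (size 1)  {r^3} (size 1)  {r^1, r^5} (size 2)  {r^2, r^4} (size 2)  {s, sr^2, ...} (size 3)  {sr, sr^3, ...} (size 3)
  chi_1 (triv)               1             1               1                    1                    1                        1                       
  chi_2 (sign: r->1, s->-1)  1             1               1                    1                    -1                       -1                      
  chi_3 (r->-1, s->1)        1             -1              -1                   1                    1                        -1                      
  chi_4 (r->-1, s->-1)       1             -1              -1                   1                    -1                       1                       
  chi_5 (2d, j=1)            2             -2              1                    -1                   0                        0                       
  chi_6 (2d, j=2)            2             2               -1                   -1                   0                        0                       

Spot check: chi_1 (triv) on {e} = 1.

Justification: D_6 has order 2*6 = 12 with 6 conjugacy classes, hence 6 irreducibles. Sum of squared dims 1 + 1 + 1 + 1 + 4 + 4 = 12 = |G|. Linear characters come from the abelianisation; the 2-dimensional irreps have character r^k -> 2*cos(2*pi*j*k/6), reflections -> 0.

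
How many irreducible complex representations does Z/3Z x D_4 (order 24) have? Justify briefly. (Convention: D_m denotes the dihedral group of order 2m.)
15

Reasoning: The number of irreducible complex representations of a finite group equals its number of conjugacy classes. For a direct product, #classes(G x H) = #classes(G) * #classes(H). Z/3Z has 3 classes (abelian), D_4 has 5 classes, so 3 * 5 = 15, so Z/3Z x D_4 (order 24) has exactly 15 irreducible complex representations.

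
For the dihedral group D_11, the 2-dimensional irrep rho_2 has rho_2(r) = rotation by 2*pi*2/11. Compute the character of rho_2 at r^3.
chi_{rho_2}(r^3) = 2*cos(2*pi*2*3/11) = -2*cos(pi/11)

rho_2(r^3) is rotation by angle 2*pi*2*3/11, whose trace is 2*cos(2*pi*2*3/11) = -2*cos(pi/11).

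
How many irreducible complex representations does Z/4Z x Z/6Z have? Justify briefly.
24

Argument: The number of irreducible complex representations of a finite group equals its number of conjugacy classes. Z/4Z x Z/6Z is abelian of order 24, so every element is its own conjugacy class: 24 classes, so Z/4Z x Z/6Z (order 24) has exactly 24 irreducible complex representations.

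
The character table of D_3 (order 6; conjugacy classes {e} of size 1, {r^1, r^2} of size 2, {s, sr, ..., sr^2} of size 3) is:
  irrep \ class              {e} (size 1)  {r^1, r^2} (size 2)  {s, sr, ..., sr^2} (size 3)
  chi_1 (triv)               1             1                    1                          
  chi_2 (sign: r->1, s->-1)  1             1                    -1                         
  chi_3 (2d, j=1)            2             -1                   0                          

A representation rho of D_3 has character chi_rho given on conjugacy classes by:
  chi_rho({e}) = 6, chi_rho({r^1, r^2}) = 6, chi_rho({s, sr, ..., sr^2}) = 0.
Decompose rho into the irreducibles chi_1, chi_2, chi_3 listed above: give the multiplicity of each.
Multiplicities: chi_1: 3, chi_2: 3, chi_3: 0.

Reasoning: Use <chi_rho, chi> = (1/|G|) sum_C |C| * chi_rho(C) * conj(chi(C)) with |G| = 6 for each irreducible chi in the table:
  <chi_rho, chi_1> = (1/6)[1*(6)*conj(1) + 2*(6)*conj(1) + 3*(0)*conj(1)]
      = (1/6)[(6) + (12) + (0)] = 18/6 = 3
  <chi_rho, chi_2> = (1/6)[1*(6)*conj(1) + 2*(6)*conj(1) + 3*(0)*conj(-1)]
      = (1/6)[(6) + (12) + (0)] = 18/6 = 3
  <chi_rho, chi_3> = (1/6)[1*(6)*conj(2) + 2*(6)*conj(-1) + 3*(0)*conj(0)]
      = (1/6)[(12) + (-12) + (0)] = 0/6 = 0
Dimension check: dim(rho) = sum (mult * dim) = 3*1 + 3*1 + 0*2 = 6 = chi_rho(e) = 6.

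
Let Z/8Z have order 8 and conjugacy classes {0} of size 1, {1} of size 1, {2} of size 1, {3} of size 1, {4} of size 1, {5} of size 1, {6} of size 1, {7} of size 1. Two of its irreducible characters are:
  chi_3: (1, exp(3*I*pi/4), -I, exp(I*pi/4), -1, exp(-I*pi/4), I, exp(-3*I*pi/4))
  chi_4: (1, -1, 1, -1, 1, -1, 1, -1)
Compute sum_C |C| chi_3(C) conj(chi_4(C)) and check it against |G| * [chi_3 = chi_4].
Sum = 0; so <chi_3, chi_4> = 0 (distinct irreducibles are orthogonal).

Solution. Compute term by term over conjugacy classes (|C| * chi_3(C) * conj(chi_4(C))):
  1*(1)*conj(1) + 1*(exp(3*I*pi/4))*conj(-1) + 1*(-I)*conj(1) + 1*(exp(I*pi/4))*conj(-1) + 1*(-1)*conj(1) + 1*(exp(-I*pi/4))*conj(-1) + 1*(I)*conj(1) + 1*(exp(-3*I*pi/4))*conj(-1)
  = (1) + (-exp(3*I*pi/4)) + (-I) + (-exp(I*pi/4)) + (-1) + (-exp(-I*pi/4)) + (I) + (-exp(-3*I*pi/4))
  = 0.
(Exp terms are combined using exp(i*s)*conj(exp(i*t)) = exp(i*(s-t)), and sums of them are collapsed using the identity that for every m > 1 the m distinct m-th roots of unity sum to 0, e.g. 1 + exp(2*I*pi/3) + exp(-2*I*pi/3) = 0.)
Dividing by |G| = 8 gives 0/8 = 0, matching the row-orthogonality relation <chi_3, chi_4> = [chi_3 = chi_4].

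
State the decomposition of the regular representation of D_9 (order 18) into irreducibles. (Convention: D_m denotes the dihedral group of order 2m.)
Each irreducible V_i of dimension d_i appears with multiplicity d_i, i.e. rho_reg = (direct sum over all irreducibles V_i) d_i V_i. The irreducible dimensions for D_9 are 1, 1, 2, 2, 2, 2: 2 irreducibles of dimension 1, each with multiplicity 1; 4 irreducibles of dimension 2, each with multiplicity 2. Total dimension 2*1*1 + 4*2*2 = 18 = |G|.

Justification: General theorem: in the regular representation of a finite group G, each irreducible appears with multiplicity equal to its dimension. Check: dim(rho_reg) = sum d_i^2 = 1 + 1 + 4 + 4 + 4 + 4 = 18 = |G|.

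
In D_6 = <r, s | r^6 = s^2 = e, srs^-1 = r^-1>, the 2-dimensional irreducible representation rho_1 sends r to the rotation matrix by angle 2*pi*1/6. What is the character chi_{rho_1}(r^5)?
chi_{rho_1}(r^5) = 2*cos(2*pi*1*5/6) = 1

Argument: rho_1(r^5) is rotation by angle 2*pi*1*5/6, whose trace is 2*cos(2*pi*1*5/6) = 1.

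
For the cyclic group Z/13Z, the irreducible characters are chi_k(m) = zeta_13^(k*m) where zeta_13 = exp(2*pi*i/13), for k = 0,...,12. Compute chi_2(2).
chi_2(2) = zeta_13^4 = exp(8*I*pi/13)

Reasoning: chi_2(2) = zeta_13^(2*2) = zeta_13^4. Since zeta_13^13 = 1, this equals zeta_13^4 = exp(2*pi*i*4/13) = exp(8*I*pi/13).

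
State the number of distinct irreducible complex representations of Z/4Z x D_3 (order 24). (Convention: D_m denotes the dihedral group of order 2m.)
12

Argument: The number of irreducible complex representations of a finite group equals its number of conjugacy classes. For a direct product, #classes(G x H) = #classes(G) * #classes(H). Z/4Z has 4 classes (abelian), D_3 has 3 classes, so 4 * 3 = 12, so Z/4Z x D_3 (order 24) has exactly 12 irreducible complex representations.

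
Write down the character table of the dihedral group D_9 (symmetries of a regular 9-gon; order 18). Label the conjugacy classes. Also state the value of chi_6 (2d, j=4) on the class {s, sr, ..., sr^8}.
Conjugacy classes: {e} of size 1, {r^1, r^8} of size 2, {r^2, r^7} of size 2, {r^3, r^6} of size 2, {r^4, r^5} of size 2, {s, sr, ..., sr^8} of size 9.
Character table:
  irrep \ class              {e} (size 1)  {r^1, r^8} (size 2)  {r^2, r^7} (size 2)  {r^3, r^6} (size 2)  {r^4, r^5} (size 2)  {s, sr, ..., sr^8} (size 9)
  chi_1 (triv)               1             1                    1                    1                    1                    1                          
  chi_2 (sign: r->1, s->-1)  1             1                    1                    1                    1                    -1                         
  chi_3 (2d, j=1)            2             2*cos(2*pi/9)        2*cos(4*pi/9)        -1                   -2*cos(pi/9)         0                          
  chi_4 (2d, j=2)            2             2*cos(4*pi/9)        -2*cos(pi/9)         -1                   2*cos(2*pi/9)        0                          
  chi_5 (2d, j=3)            2             -1                   -1                   2                    -1                   0                          
  chi_6 (2d, j=4)            2             -2*cos(pi/9)         2*cos(2*pi/9)        -1                   2*cos(4*pi/9)        0                          

Spot check: chi_6 (2d, j=4) on {s, sr, ..., sr^8} = 0.

Justification: D_9 has order 2*9 = 18 with 6 conjugacy classes, hence 6 irreducibles. Sum of squared dims 1 + 1 + 4 + 4 + 4 + 4 = 18 = |G|. Linear characters come from the abelianisation; the 2-dimensional irreps have character r^k -> 2*cos(2*pi*j*k/9), reflections -> 0.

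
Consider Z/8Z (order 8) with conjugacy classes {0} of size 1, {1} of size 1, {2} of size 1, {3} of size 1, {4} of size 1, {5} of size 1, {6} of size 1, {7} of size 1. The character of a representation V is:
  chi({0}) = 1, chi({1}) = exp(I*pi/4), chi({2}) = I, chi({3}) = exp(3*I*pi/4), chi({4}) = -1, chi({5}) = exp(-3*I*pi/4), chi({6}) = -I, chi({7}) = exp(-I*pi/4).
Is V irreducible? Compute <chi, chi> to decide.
Irreducible: <chi, chi> = 1.

Solution. <chi, chi> = (1/|G|) sum_C |C| * |chi(C)|^2 = (1/8)[1*|1|^2 + 1*|exp(I*pi/4)|^2 + 1*|I|^2 + 1*|exp(3*I*pi/4)|^2 + 1*|-1|^2 + 1*|exp(-3*I*pi/4)|^2 + 1*|-I|^2 + 1*|exp(-I*pi/4)|^2]
  = (1/8)[(1) + (1) + (1) + (1) + (1) + (1) + (1) + (1)] = 8/8 = 1.
(Exp terms are combined using exp(i*s)*conj(exp(i*t)) = exp(i*(s-t)), and sums of them are collapsed using the identity that for every m > 1 the m distinct m-th roots of unity sum to 0, e.g. 1 + exp(2*I*pi/3) + exp(-2*I*pi/3) = 0.)
A character is irreducible iff <chi, chi> = 1, so this representation is irreducible.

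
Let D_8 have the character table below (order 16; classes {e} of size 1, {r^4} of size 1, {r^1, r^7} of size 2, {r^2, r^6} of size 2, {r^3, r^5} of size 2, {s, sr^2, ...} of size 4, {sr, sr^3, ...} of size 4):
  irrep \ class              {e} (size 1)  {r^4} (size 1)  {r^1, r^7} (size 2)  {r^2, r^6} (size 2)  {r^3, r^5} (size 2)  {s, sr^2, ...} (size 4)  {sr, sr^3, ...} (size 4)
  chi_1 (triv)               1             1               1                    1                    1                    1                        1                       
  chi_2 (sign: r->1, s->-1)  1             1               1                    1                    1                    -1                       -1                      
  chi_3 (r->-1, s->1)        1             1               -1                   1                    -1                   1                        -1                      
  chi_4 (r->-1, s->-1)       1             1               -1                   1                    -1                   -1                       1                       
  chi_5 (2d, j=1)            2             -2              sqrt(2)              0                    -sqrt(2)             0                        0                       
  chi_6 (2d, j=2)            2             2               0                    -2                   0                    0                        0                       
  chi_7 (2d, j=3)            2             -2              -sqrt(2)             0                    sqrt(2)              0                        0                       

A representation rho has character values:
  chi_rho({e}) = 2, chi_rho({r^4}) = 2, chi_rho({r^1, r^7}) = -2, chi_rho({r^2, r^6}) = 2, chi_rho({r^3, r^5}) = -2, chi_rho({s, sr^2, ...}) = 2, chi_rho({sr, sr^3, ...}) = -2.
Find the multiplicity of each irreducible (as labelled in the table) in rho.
Multiplicities: chi_1: 0, chi_2: 0, chi_3: 2, chi_4: 0, chi_5: 0, chi_6: 0, chi_7: 0.

Reasoning: Use <chi_rho, chi> = (1/|G|) sum_C |C| * chi_rho(C) * conj(chi(C)) with |G| = 16 for each irreducible chi in the table:
  <chi_rho, chi_1> = (1/16)[1*(2)*conj(1) + 1*(2)*conj(1) + 2*(-2)*conj(1) + 2*(2)*conj(1) + 2*(-2)*conj(1) + 4*(2)*conj(1) + 4*(-2)*conj(1)]
      = (1/16)[(2) + (2) + (-4) + (4) + (-4) + (8) + (-8)] = 0/16 = 0
  <chi_rho, chi_2> = (1/16)[1*(2)*conj(1) + 1*(2)*conj(1) + 2*(-2)*conj(1) + 2*(2)*conj(1) + 2*(-2)*conj(1) + 4*(2)*conj(-1) + 4*(-2)*conj(-1)]
      = (1/16)[(2) + (2) + (-4) + (4) + (-4) + (-8) + (8)] = 0/16 = 0
  <chi_rho, chi_3> = (1/16)[1*(2)*conj(1) + 1*(2)*conj(1) + 2*(-2)*conj(-1) + 2*(2)*conj(1) + 2*(-2)*conj(-1) + 4*(2)*conj(1) + 4*(-2)*conj(-1)]
      = (1/16)[(2) + (2) + (4) + (4) + (4) + (8) + (8)] = 32/16 = 2
  <chi_rho, chi_4> = (1/16)[1*(2)*conj(1) + 1*(2)*conj(1) + 2*(-2)*conj(-1) + 2*(2)*conj(1) + 2*(-2)*conj(-1) + 4*(2)*conj(-1) + 4*(-2)*conj(1)]
      = (1/16)[(2) + (2) + (4) + (4) + (4) + (-8) + (-8)] = 0/16 = 0
  <chi_rho, chi_5> = (1/16)[1*(2)*conj(2) + 1*(2)*conj(-2) + 2*(-2)*conj(sqrt(2)) + 2*(2)*conj(0) + 2*(-2)*conj(-sqrt(2)) + 4*(2)*conj(0) + 4*(-2)*conj(0)]
      = (1/16)[(4) + (-4) + (-4*sqrt(2)) + (0) + (4*sqrt(2)) + (0) + (0)] = 0/16 = 0
  <chi_rho, chi_6> = (1/16)[1*(2)*conj(2) + 1*(2)*conj(2) + 2*(-2)*conj(0) + 2*(2)*conj(-2) + 2*(-2)*conj(0) + 4*(2)*conj(0) + 4*(-2)*conj(0)]
      = (1/16)[(4) + (4) + (0) + (-8) + (0) + (0) + (0)] = 0/16 = 0
  <chi_rho, chi_7> = (1/16)[1*(2)*conj(2) + 1*(2)*conj(-2) + 2*(-2)*conj(-sqrt(2)) + 2*(2)*conj(0) + 2*(-2)*conj(sqrt(2)) + 4*(2)*conj(0) + 4*(-2)*conj(0)]
      = (1/16)[(4) + (-4) + (4*sqrt(2)) + (0) + (-4*sqrt(2)) + (0) + (0)] = 0/16 = 0
Dimension check: dim(rho) = sum (mult * dim) = 0*1 + 0*1 + 2*1 + 0*1 + 0*2 + 0*2 + 0*2 = 2 = chi_rho(e) = 2.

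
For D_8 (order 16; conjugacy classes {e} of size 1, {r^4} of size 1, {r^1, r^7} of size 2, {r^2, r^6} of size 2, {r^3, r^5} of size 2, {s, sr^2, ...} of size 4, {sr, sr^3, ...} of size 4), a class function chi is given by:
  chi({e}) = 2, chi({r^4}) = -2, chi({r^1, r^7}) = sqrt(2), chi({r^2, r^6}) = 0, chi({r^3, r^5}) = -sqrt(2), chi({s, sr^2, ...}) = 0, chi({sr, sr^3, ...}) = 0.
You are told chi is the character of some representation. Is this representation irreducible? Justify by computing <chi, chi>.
Irreducible: <chi, chi> = 1.

Explanation: <chi, chi> = (1/|G|) sum_C |C| * |chi(C)|^2 = (1/16)[1*|2|^2 + 1*|-2|^2 + 2*|sqrt(2)|^2 + 2*|0|^2 + 2*|-sqrt(2)|^2 + 4*|0|^2 + 4*|0|^2]
  = (1/16)[(4) + (4) + (4) + (0) + (4) + (0) + (0)] = 16/16 = 1.
A character is irreducible iff <chi, chi> = 1, so this representation is irreducible.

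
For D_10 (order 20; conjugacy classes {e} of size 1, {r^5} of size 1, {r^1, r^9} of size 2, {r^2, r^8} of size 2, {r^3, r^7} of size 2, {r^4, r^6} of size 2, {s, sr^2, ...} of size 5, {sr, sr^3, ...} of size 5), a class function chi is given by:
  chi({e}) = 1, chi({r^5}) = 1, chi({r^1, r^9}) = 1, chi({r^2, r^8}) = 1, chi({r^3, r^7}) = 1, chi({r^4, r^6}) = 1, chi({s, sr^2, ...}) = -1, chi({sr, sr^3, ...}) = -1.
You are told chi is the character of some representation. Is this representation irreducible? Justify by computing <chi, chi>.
Irreducible: <chi, chi> = 1.

Reasoning: <chi, chi> = (1/|G|) sum_C |C| * |chi(C)|^2 = (1/20)[1*|1|^2 + 1*|1|^2 + 2*|1|^2 + 2*|1|^2 + 2*|1|^2 + 2*|1|^2 + 5*|-1|^2 + 5*|-1|^2]
  = (1/20)[(1) + (1) + (2) + (2) + (2) + (2) + (5) + (5)] = 20/20 = 1.
A character is irreducible iff <chi, chi> = 1, so this representation is irreducible.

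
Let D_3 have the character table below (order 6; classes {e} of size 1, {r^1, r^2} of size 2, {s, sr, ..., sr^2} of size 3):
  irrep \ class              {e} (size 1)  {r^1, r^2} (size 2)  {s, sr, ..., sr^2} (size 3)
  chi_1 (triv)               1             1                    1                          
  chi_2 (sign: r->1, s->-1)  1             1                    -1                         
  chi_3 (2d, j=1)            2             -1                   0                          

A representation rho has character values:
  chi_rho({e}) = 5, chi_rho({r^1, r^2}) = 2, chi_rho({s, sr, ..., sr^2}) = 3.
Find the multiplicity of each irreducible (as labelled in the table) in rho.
Multiplicities: chi_1: 3, chi_2: 0, chi_3: 1.

Argument: Use <chi_rho, chi> = (1/|G|) sum_C |C| * chi_rho(C) * conj(chi(C)) with |G| = 6 for each irreducible chi in the table:
  <chi_rho, chi_1> = (1/6)[1*(5)*conj(1) + 2*(2)*conj(1) + 3*(3)*conj(1)]
      = (1/6)[(5) + (4) + (9)] = 18/6 = 3
  <chi_rho, chi_2> = (1/6)[1*(5)*conj(1) + 2*(2)*conj(1) + 3*(3)*conj(-1)]
      = (1/6)[(5) + (4) + (-9)] = 0/6 = 0
  <chi_rho, chi_3> = (1/6)[1*(5)*conj(2) + 2*(2)*conj(-1) + 3*(3)*conj(0)]
      = (1/6)[(10) + (-4) + (0)] = 6/6 = 1
Dimension check: dim(rho) = sum (mult * dim) = 3*1 + 0*1 + 1*2 = 5 = chi_rho(e) = 5.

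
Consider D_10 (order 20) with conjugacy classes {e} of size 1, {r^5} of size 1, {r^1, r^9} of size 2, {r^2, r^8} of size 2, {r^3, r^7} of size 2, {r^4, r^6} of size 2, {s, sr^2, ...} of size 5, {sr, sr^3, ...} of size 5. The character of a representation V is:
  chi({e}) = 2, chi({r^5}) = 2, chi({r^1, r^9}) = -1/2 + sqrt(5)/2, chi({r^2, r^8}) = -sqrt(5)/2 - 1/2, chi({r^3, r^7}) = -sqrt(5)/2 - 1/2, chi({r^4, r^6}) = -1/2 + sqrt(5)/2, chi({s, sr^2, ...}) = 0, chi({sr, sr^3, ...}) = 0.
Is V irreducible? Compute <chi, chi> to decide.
Irreducible: <chi, chi> = 1.

Justification: <chi, chi> = (1/|G|) sum_C |C| * |chi(C)|^2 = (1/20)[1*|2|^2 + 1*|2|^2 + 2*|-1/2 + sqrt(5)/2|^2 + 2*|-sqrt(5)/2 - 1/2|^2 + 2*|-sqrt(5)/2 - 1/2|^2 + 2*|-1/2 + sqrt(5)/2|^2 + 5*|0|^2 + 5*|0|^2]
  = (1/20)[(4) + (4) + (3 - sqrt(5)) + (sqrt(5) + 3) + (sqrt(5) + 3) + (3 - sqrt(5)) + (0) + (0)] = 20/20 = 1.
A character is irreducible iff <chi, chi> = 1, so this representation is irreducible.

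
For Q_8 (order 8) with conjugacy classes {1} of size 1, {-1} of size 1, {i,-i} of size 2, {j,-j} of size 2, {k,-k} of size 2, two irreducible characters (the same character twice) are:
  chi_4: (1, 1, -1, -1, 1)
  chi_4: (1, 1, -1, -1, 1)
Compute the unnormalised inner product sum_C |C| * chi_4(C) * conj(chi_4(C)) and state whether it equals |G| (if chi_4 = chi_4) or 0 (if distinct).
Sum = 8 = |G| = 8; so <chi_4, chi_4> = 1 (norm-1 confirms irreducibility).

Proof sketch: Compute term by term over conjugacy classes (|C| * chi_4(C) * conj(chi_4(C))):
  1*(1)*conj(1) + 1*(1)*conj(1) + 2*(-1)*conj(-1) + 2*(-1)*conj(-1) + 2*(1)*conj(1)
  = (1) + (1) + (2) + (2) + (2)
  = 8.
Dividing by |G| = 8 gives 8/8 = 1, matching the row-orthogonality relation <chi_4, chi_4> = [chi_4 = chi_4].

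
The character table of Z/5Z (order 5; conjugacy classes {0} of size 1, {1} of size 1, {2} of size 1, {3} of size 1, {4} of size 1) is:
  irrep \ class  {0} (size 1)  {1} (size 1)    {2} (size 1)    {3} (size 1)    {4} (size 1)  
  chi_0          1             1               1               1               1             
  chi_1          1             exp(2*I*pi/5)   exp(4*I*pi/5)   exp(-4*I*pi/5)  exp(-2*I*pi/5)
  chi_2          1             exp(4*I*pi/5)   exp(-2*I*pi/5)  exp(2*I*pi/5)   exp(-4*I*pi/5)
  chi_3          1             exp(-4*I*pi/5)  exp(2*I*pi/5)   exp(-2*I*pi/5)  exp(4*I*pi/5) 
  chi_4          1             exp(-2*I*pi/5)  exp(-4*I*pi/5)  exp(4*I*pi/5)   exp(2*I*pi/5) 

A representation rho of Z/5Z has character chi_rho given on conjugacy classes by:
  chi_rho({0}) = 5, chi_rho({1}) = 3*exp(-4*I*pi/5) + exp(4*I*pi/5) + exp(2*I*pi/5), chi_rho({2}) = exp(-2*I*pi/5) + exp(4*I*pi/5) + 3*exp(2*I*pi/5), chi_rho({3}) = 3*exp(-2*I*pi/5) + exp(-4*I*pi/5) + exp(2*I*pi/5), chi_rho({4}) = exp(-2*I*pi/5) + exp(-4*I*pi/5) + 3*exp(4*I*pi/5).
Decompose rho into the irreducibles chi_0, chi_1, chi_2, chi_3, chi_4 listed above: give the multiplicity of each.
Multiplicities: chi_0: 0, chi_1: 1, chi_2: 1, chi_3: 3, chi_4: 0.

Working: Use <chi_rho, chi> = (1/|G|) sum_C |C| * chi_rho(C) * conj(chi(C)) with |G| = 5 for each irreducible chi in the table:
  <chi_rho, chi_0> = (1/5)[1*(5)*conj(1) + 1*(3*exp(-4*I*pi/5) + exp(4*I*pi/5) + exp(2*I*pi/5))*conj(1) + 1*(exp(-2*I*pi/5) + exp(4*I*pi/5) + 3*exp(2*I*pi/5))*conj(1) + 1*(3*exp(-2*I*pi/5) + exp(-4*I*pi/5) + exp(2*I*pi/5))*conj(1) + 1*(exp(-2*I*pi/5) + exp(-4*I*pi/5) + 3*exp(4*I*pi/5))*conj(1)]
      = (1/5)[(5) + (3*exp(-4*I*pi/5) + exp(4*I*pi/5) + exp(2*I*pi/5)) + (exp(-2*I*pi/5) + exp(4*I*pi/5) + 3*exp(2*I*pi/5)) + (3*exp(-2*I*pi/5) + exp(-4*I*pi/5) + exp(2*I*pi/5)) + (exp(-2*I*pi/5) + exp(-4*I*pi/5) + 3*exp(4*I*pi/5))] = 0/5 = 0
  <chi_rho, chi_1> = (1/5)[1*(5)*conj(1) + 1*(3*exp(-4*I*pi/5) + exp(4*I*pi/5) + exp(2*I*pi/5))*conj(exp(2*I*pi/5)) + 1*(exp(-2*I*pi/5) + exp(4*I*pi/5) + 3*exp(2*I*pi/5))*conj(exp(4*I*pi/5)) + 1*(3*exp(-2*I*pi/5) + exp(-4*I*pi/5) + exp(2*I*pi/5))*conj(exp(-4*I*pi/5)) + 1*(exp(-2*I*pi/5) + exp(-4*I*pi/5) + 3*exp(4*I*pi/5))*conj(exp(-2*I*pi/5))]
      = (1/5)[(5) + (1 + exp(2*I*pi/5) + 3*exp(4*I*pi/5)) + (1 + 3*exp(-2*I*pi/5) + exp(4*I*pi/5)) + (1 + exp(-4*I*pi/5) + 3*exp(2*I*pi/5)) + (1 + 3*exp(-4*I*pi/5) + exp(-2*I*pi/5))] = 5/5 = 1
  <chi_rho, chi_2> = (1/5)[1*(5)*conj(1) + 1*(3*exp(-4*I*pi/5) + exp(4*I*pi/5) + exp(2*I*pi/5))*conj(exp(4*I*pi/5)) + 1*(exp(-2*I*pi/5) + exp(4*I*pi/5) + 3*exp(2*I*pi/5))*conj(exp(-2*I*pi/5)) + 1*(3*exp(-2*I*pi/5) + exp(-4*I*pi/5) + exp(2*I*pi/5))*conj(exp(2*I*pi/5)) + 1*(exp(-2*I*pi/5) + exp(-4*I*pi/5) + 3*exp(4*I*pi/5))*conj(exp(-4*I*pi/5))]
      = (1/5)[(5) + (1 + exp(-2*I*pi/5) + 3*exp(2*I*pi/5)) + (1 + exp(-4*I*pi/5) + 3*exp(4*I*pi/5)) + (1 + 3*exp(-4*I*pi/5) + exp(4*I*pi/5)) + (1 + 3*exp(-2*I*pi/5) + exp(2*I*pi/5))] = 5/5 = 1
  <chi_rho, chi_3> = (1/5)[1*(5)*conj(1) + 1*(3*exp(-4*I*pi/5) + exp(4*I*pi/5) + exp(2*I*pi/5))*conj(exp(-4*I*pi/5)) + 1*(exp(-2*I*pi/5) + exp(4*I*pi/5) + 3*exp(2*I*pi/5))*conj(exp(2*I*pi/5)) + 1*(3*exp(-2*I*pi/5) + exp(-4*I*pi/5) + exp(2*I*pi/5))*conj(exp(-2*I*pi/5)) + 1*(exp(-2*I*pi/5) + exp(-4*I*pi/5) + 3*exp(4*I*pi/5))*conj(exp(4*I*pi/5))]
      = (1/5)[(5) + (3 + exp(-2*I*pi/5) + exp(-4*I*pi/5)) + (3 + exp(-4*I*pi/5) + exp(2*I*pi/5)) + (3 + exp(-2*I*pi/5) + exp(4*I*pi/5)) + (3 + exp(4*I*pi/5) + exp(2*I*pi/5))] = 15/5 = 3
  <chi_rho, chi_4> = (1/5)[1*(5)*conj(1) + 1*(3*exp(-4*I*pi/5) + exp(4*I*pi/5) + exp(2*I*pi/5))*conj(exp(-2*I*pi/5)) + 1*(exp(-2*I*pi/5) + exp(4*I*pi/5) + 3*exp(2*I*pi/5))*conj(exp(-4*I*pi/5)) + 1*(3*exp(-2*I*pi/5) + exp(-4*I*pi/5) + exp(2*I*pi/5))*conj(exp(4*I*pi/5)) + 1*(exp(-2*I*pi/5) + exp(-4*I*pi/5) + 3*exp(4*I*pi/5))*conj(exp(2*I*pi/5))]
      = (1/5)[(5) + (3*exp(-2*I*pi/5) + exp(-4*I*pi/5) + exp(4*I*pi/5)) + (3*exp(-4*I*pi/5) + exp(-2*I*pi/5) + exp(2*I*pi/5)) + (exp(-2*I*pi/5) + exp(2*I*pi/5) + 3*exp(4*I*pi/5)) + (exp(-4*I*pi/5) + exp(4*I*pi/5) + 3*exp(2*I*pi/5))] = 0/5 = 0
(Exp terms are combined using exp(i*s)*conj(exp(i*t)) = exp(i*(s-t)), and sums of them are collapsed using the identity that for every m > 1 the m distinct m-th roots of unity sum to 0, e.g. 1 + exp(2*I*pi/3) + exp(-2*I*pi/3) = 0.)
Dimension check: dim(rho) = sum (mult * dim) = 0*1 + 1*1 + 1*1 + 3*1 + 0*1 = 5 = chi_rho(e) = 5.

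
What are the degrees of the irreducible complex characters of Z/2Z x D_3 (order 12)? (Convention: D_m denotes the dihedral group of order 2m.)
Dimensions: 1, 1, 1, 1, 2, 2

There are 6 irreducibles (= number of conjugacy classes). Their dimensions d_i satisfy sum d_i^2 = |G| = 12: 1 + 1 + 1 + 1 + 4 + 4 = 12. (For the product with Z/2Z: each of the 2 1-dim characters of Z/2Z tensors with each irrep of D_3, giving 2 copies of each D_3-dimension.)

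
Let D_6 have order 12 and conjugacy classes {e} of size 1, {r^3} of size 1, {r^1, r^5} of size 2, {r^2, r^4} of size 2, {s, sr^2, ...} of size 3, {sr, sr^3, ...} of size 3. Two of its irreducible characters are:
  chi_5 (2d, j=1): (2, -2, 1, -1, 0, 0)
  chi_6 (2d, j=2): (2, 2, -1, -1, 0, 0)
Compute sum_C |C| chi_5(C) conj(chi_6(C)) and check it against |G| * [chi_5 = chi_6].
Sum = 0; so <chi_5, chi_6> = 0 (distinct irreducibles are orthogonal).

Compute term by term over conjugacy classes (|C| * chi_5(C) * conj(chi_6(C))):
  1*(2)*conj(2) + 1*(-2)*conj(2) + 2*(1)*conj(-1) + 2*(-1)*conj(-1) + 3*(0)*conj(0) + 3*(0)*conj(0)
  = (4) + (-4) + (-2) + (2) + (0) + (0)
  = 0.
Dividing by |G| = 12 gives 0/12 = 0, matching the row-orthogonality relation <chi_5, chi_6> = [chi_5 = chi_6].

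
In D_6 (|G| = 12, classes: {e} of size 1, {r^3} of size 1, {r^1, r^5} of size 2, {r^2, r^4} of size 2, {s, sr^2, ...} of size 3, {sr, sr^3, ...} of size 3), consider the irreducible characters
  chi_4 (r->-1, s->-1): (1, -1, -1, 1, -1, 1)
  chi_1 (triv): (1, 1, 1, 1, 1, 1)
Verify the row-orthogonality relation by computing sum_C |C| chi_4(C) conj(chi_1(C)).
Sum = 0; so <chi_4, chi_1> = 0 (distinct irreducibles are orthogonal).

Details: Compute term by term over conjugacy classes (|C| * chi_4(C) * conj(chi_1(C))):
  1*(1)*conj(1) + 1*(-1)*conj(1) + 2*(-1)*conj(1) + 2*(1)*conj(1) + 3*(-1)*conj(1) + 3*(1)*conj(1)
  = (1) + (-1) + (-2) + (2) + (-3) + (3)
  = 0.
Dividing by |G| = 12 gives 0/12 = 0, matching the row-orthogonality relation <chi_4, chi_1> = [chi_4 = chi_1].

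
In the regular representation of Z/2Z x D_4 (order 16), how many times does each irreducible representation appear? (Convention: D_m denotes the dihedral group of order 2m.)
Each irreducible V_i of dimension d_i appears with multiplicity d_i, i.e. rho_reg = (direct sum over all irreducibles V_i) d_i V_i. The irreducible dimensions for Z/2Z x D_4 are 1, 1, 1, 1, 1, 1, 1, 1, 2, 2: 8 irreducibles of dimension 1, each with multiplicity 1; 2 irreducibles of dimension 2, each with multiplicity 2. Total dimension 8*1*1 + 2*2*2 = 16 = |G|.

Derivation: General theorem: in the regular representation of a finite group G, each irreducible appears with multiplicity equal to its dimension. Check: dim(rho_reg) = sum d_i^2 = 1 + 1 + 1 + 1 + 1 + 1 + 1 + 1 + 4 + 4 = 16 = |G|.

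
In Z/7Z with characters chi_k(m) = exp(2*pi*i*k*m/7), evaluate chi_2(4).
chi_2(4) = zeta_7^8 = exp(2*I*pi/7)

Reasoning: chi_2(4) = zeta_7^(2*4) = zeta_7^8. Since zeta_7^7 = 1, this equals zeta_7^1 = exp(2*pi*i*1/7) = exp(2*I*pi/7).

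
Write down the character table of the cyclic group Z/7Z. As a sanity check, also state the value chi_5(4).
Character table of Z/7Z (irreps indexed chi_0,...,chi_6 with chi_k(m) = zeta_7^(k*m), zeta_7 = exp(2*pi*i/7)):
  irrep \ class  {0} (size 1)  {1} (size 1)    {2} (size 1)    {3} (size 1)    {4} (size 1)    {5} (size 1)    {6} (size 1)  
  chi_0          1             1               1               1               1               1               1             
  chi_1          1             exp(2*I*pi/7)   exp(4*I*pi/7)   exp(6*I*pi/7)   exp(-6*I*pi/7)  exp(-4*I*pi/7)  exp(-2*I*pi/7)
  chi_2          1             exp(4*I*pi/7)   exp(-6*I*pi/7)  exp(-2*I*pi/7)  exp(2*I*pi/7)   exp(6*I*pi/7)   exp(-4*I*pi/7)
  chi_3          1             exp(6*I*pi/7)   exp(-2*I*pi/7)  exp(4*I*pi/7)   exp(-4*I*pi/7)  exp(2*I*pi/7)   exp(-6*I*pi/7)
  chi_4          1             exp(-6*I*pi/7)  exp(2*I*pi/7)   exp(-4*I*pi/7)  exp(4*I*pi/7)   exp(-2*I*pi/7)  exp(6*I*pi/7) 
  chi_5          1             exp(-4*I*pi/7)  exp(6*I*pi/7)   exp(2*I*pi/7)   exp(-2*I*pi/7)  exp(-6*I*pi/7)  exp(4*I*pi/7) 
  chi_6          1             exp(-2*I*pi/7)  exp(-4*I*pi/7)  exp(-6*I*pi/7)  exp(6*I*pi/7)   exp(4*I*pi/7)   exp(2*I*pi/7) 

Spot check: chi_5(4) = zeta_7^(5*4) = zeta_7^20 = exp(-2*I*pi/7).

Derivation: Z/7Z is abelian, so all 7 irreducible complex representations are 1-dimensional. They are given by chi_k(m) = zeta_7^(k*m) for k = 0,...,6. Row orthogonality: sum_m chi_k(m) conj(chi_l(m)) = 7 * [k = l].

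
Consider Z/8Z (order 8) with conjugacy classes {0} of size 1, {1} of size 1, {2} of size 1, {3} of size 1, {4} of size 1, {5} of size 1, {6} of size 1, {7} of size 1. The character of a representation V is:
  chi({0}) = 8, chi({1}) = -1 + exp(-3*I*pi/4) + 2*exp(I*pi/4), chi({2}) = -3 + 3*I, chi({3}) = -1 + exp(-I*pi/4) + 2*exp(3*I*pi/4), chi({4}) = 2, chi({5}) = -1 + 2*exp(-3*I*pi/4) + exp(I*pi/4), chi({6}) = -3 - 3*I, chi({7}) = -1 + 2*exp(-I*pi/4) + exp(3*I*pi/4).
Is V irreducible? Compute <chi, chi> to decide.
Not irreducible (reducible): <chi, chi> = 14 > 1.

Justification: <chi, chi> = (1/|G|) sum_C |C| * |chi(C)|^2 = (1/8)[1*|8|^2 + 1*|-1 + exp(-3*I*pi/4) + 2*exp(I*pi/4)|^2 + 1*|-3 + 3*I|^2 + 1*|-1 + exp(-I*pi/4) + 2*exp(3*I*pi/4)|^2 + 1*|2|^2 + 1*|-1 + 2*exp(-3*I*pi/4) + exp(I*pi/4)|^2 + 1*|-3 - 3*I|^2 + 1*|-1 + 2*exp(-I*pi/4) + exp(3*I*pi/4)|^2]
  = (1/8)[(64) + (2 - 2*exp(I*pi/4) - exp(3*I*pi/4) - exp(-3*I*pi/4) - 2*exp(-I*pi/4)) + (18) + (2 - 2*exp(3*I*pi/4) - exp(I*pi/4) - exp(-I*pi/4) - 2*exp(-3*I*pi/4)) + (4) + (2 - 2*exp(3*I*pi/4) - exp(I*pi/4) - exp(-I*pi/4) - 2*exp(-3*I*pi/4)) + (18) + (2 - 2*exp(I*pi/4) - exp(3*I*pi/4) - exp(-3*I*pi/4) - 2*exp(-I*pi/4))] = 112/8 = 14.
(Exp terms are combined using exp(i*s)*conj(exp(i*t)) = exp(i*(s-t)), and sums of them are collapsed using the identity that for every m > 1 the m distinct m-th roots of unity sum to 0, e.g. 1 + exp(2*I*pi/3) + exp(-2*I*pi/3) = 0.)
A character is irreducible iff <chi, chi> = 1, so this representation is reducible.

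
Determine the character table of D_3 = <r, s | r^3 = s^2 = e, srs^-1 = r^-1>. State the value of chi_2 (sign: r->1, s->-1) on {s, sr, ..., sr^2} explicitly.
Conjugacy classes: {e} of size 1, {r^1, r^2} of size 2, {s, sr, ..., sr^2} of size 3.
Character table:
  irrep \ class              {e} (size 1)  {r^1, r^2} (size 2)  {s, sr, ..., sr^2} (size 3)
  chi_1 (triv)               1             1                    1                          
  chi_2 (sign: r->1, s->-1)  1             1                    -1                         
  chi_3 (2d, j=1)            2             -1                   0                          

Spot check: chi_2 (sign: r->1, s->-1) on {s, sr, ..., sr^2} = -1.

Proof sketch: D_3 has order 2*3 = 6 with 3 conjugacy classes, hence 3 irreducibles. Sum of squared dims 1 + 1 + 4 = 6 = |G|. Linear characters come from the abelianisation; the 2-dimensional irreps have character r^k -> 2*cos(2*pi*j*k/3), reflections -> 0.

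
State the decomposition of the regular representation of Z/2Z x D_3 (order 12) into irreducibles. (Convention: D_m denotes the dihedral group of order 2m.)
Each irreducible V_i of dimension d_i appears with multiplicity d_i, i.e. rho_reg = (direct sum over all irreducibles V_i) d_i V_i. The irreducible dimensions for Z/2Z x D_3 are 1, 1, 1, 1, 2, 2: 4 irreducibles of dimension 1, each with multiplicity 1; 2 irreducibles of dimension 2, each with multiplicity 2. Total dimension 4*1*1 + 2*2*2 = 12 = |G|.

Argument: General theorem: in the regular representation of a finite group G, each irreducible appears with multiplicity equal to its dimension. Check: dim(rho_reg) = sum d_i^2 = 1 + 1 + 1 + 1 + 4 + 4 = 12 = |G|.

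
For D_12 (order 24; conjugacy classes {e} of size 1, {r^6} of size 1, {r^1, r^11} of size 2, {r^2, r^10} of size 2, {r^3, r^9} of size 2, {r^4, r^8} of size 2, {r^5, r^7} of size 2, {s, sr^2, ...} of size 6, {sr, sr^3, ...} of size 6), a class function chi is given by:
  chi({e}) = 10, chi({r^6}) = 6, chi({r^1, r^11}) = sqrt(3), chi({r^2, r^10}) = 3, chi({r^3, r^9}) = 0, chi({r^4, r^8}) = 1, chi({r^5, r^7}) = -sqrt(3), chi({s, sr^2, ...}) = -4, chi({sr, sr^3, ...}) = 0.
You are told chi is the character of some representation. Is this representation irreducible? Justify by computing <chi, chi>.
Not irreducible (reducible): <chi, chi> = 11 > 1.

Why: <chi, chi> = (1/|G|) sum_C |C| * |chi(C)|^2 = (1/24)[1*|10|^2 + 1*|6|^2 + 2*|sqrt(3)|^2 + 2*|3|^2 + 2*|0|^2 + 2*|1|^2 + 2*|-sqrt(3)|^2 + 6*|-4|^2 + 6*|0|^2]
  = (1/24)[(100) + (36) + (6) + (18) + (0) + (2) + (6) + (96) + (0)] = 264/24 = 11.
A character is irreducible iff <chi, chi> = 1, so this representation is reducible.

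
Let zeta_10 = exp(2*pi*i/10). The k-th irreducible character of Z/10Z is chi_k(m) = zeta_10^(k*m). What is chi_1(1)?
chi_1(1) = zeta_10^1 = exp(I*pi/5)

Explanation: chi_1(1) = zeta_10^(1*1) = zeta_10^1. Since zeta_10^10 = 1, this equals zeta_10^1 = exp(2*pi*i*1/10) = exp(I*pi/5).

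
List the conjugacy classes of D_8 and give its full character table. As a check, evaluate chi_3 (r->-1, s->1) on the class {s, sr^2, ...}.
Conjugacy classes: {e} of size 1, {r^4} of size 1, {r^1, r^7} of size 2, {r^2, r^6} of size 2, {r^3, r^5} of size 2, {s, sr^2, ...} of size 4, {sr, sr^3, ...} of size 4.
Character table:
  irrep \ class              {e} (size 1)  {r^4} (size 1)  {r^1, r^7} (size 2)  {r^2, r^6} (size 2)  {r^3, r^5} (size 2)  {s, sr^2, ...} (size 4)  {sr, sr^3, ...} (size 4)
  chi_1 (triv)               1             1               1                    1                    1                    1                        1                       
  chi_2 (sign: r->1, s->-1)  1             1               1                    1                    1                    -1                       -1                      
  chi_3 (r->-1, s->1)        1             1               -1                   1                    -1                   1                        -1                      
  chi_4 (r->-1, s->-1)       1             1               -1                   1                    -1                   -1                       1                       
  chi_5 (2d, j=1)            2             -2              sqrt(2)              0                    -sqrt(2)             0                        0                       
  chi_6 (2d, j=2)            2             2               0                    -2                   0                    0                        0                       
  chi_7 (2d, j=3)            2             -2              -sqrt(2)             0                    sqrt(2)              0                        0                       

Spot check: chi_3 (r->-1, s->1) on {s, sr^2, ...} = 1.

Explanation: D_8 has order 2*8 = 16 with 7 conjugacy classes, hence 7 irreducibles. Sum of squared dims 1 + 1 + 1 + 1 + 4 + 4 + 4 = 16 = |G|. Linear characters come from the abelianisation; the 2-dimensional irreps have character r^k -> 2*cos(2*pi*j*k/8), reflections -> 0.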